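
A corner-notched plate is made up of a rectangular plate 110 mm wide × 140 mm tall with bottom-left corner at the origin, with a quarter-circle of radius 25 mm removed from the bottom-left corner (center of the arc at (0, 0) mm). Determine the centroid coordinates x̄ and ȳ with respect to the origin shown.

plate: A = 110 × 140 = 15400.00, centroid at (55.00, 70.00).
removed quarter-circle: A = −¼π·25² = -490.87, centroid at (10.61, 10.61).
ΣA = 14909.13 mm², ΣAx̄ = 841791.67 mm³, ΣAȳ = 1072791.67 mm³.
x̄ = 841791.67/14909.13 = 56.46 mm; ȳ = 1072791.67/14909.13 = 71.96 mm.

x̄ = 56.46 mm, ȳ = 71.96 mm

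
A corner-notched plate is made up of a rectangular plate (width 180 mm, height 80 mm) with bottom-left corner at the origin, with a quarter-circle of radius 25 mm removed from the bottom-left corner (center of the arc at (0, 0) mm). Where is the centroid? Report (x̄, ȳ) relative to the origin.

plate: A = 180 × 80 = 14400.00, centroid at (90.00, 40.00).
removed quarter-circle: A = −¼π·25² = -490.87, centroid at (10.61, 10.61).
ΣA = 13909.13 mm², ΣAx̄ = 1290791.67 mm³, ΣAȳ = 570791.67 mm³.
x̄ = 1290791.67/13909.13 = 92.80 mm; ȳ = 570791.67/13909.13 = 41.04 mm.

x̄ = 92.80 mm, ȳ = 41.04 mm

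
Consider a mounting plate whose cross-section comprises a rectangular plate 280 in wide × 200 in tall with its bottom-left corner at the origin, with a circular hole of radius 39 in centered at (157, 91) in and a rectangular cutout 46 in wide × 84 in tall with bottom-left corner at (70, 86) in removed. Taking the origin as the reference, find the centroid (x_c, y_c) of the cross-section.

plate: A = 280 × 200 = 56000.00, centroid at (140.00, 100.00).
hole 1: A = −π·39² = -4778.36, centroid at (157.00, 91.00).
hole 2: A = −(46 × 84) = -3864.00, centroid at (93.00, 128.00).
ΣA = 47357.64 in²
ΣAx_c = (56000.00)(140.00) + (-4778.36)(157.00) + (-3864.00)(93.00) = 6730445.10 in³
ΣAy_c = (56000.00)(100.00) + (-4778.36)(91.00) + (-3864.00)(128.00) = 4670577.02 in³
x_c = 6730445.10 / 47357.64 = 142.12 in
y_c = 4670577.02 / 47357.64 = 98.62 in

x_c = 142.12 in, y_c = 98.62 in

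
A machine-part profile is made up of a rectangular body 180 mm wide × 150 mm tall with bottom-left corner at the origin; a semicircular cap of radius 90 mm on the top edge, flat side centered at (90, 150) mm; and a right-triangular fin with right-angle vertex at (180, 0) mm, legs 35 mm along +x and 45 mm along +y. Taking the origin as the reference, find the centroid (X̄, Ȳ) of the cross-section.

rectangular body: A = 180 × 150 = 27000.00, centroid at (90.00, 75.00).
semicircular top: A = ½π·90² = 12723.45, centroid at (90.00, 188.20).
triangular fin: A = ½·35·45 = 787.50, centroid at (191.67, 15.00).
ΣA = 40510.95 mm², ΣAX̄ = 3726048.02 mm³, ΣAȲ = 4431330.04 mm³.
X̄ = 3726048.02/40510.95 = 91.98 mm; Ȳ = 4431330.04/40510.95 = 109.39 mm.

X̄ = 91.98 mm, Ȳ = 109.39 mm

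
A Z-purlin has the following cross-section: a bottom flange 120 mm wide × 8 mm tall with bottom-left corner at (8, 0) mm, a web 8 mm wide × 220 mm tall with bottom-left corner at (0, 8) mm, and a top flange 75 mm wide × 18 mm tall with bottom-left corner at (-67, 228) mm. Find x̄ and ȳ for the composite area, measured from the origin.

bottom flange: A = 120 × 8 = 960.00, centroid at (68.00, 4.00).
web: A = 8 × 220 = 1760.00, centroid at (4.00, 118.00).
top flange: A = 75 × 18 = 1350.00, centroid at (-29.50, 237.00).
ΣA = 4070.00 mm², ΣAx̄ = 32495.00 mm³, ΣAȳ = 531470.00 mm³.
x̄ = 32495.00/4070.00 = 7.98 mm; ȳ = 531470.00/4070.00 = 130.58 mm.

x̄ = 7.98 mm, ȳ = 130.58 mm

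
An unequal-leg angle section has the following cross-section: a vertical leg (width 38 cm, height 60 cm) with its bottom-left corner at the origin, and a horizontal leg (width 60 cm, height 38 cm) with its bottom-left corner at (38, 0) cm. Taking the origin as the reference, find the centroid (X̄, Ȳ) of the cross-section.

Part | A | x̄ᵢ | ȳᵢ | A·x̄ᵢ | A·ȳᵢ
vertical leg | 2280.00 | 19.00 | 30.00 | 43320.00 | 68400.00
horizontal leg | 2280.00 | 68.00 | 19.00 | 155040.00 | 43320.00
Σ | 4560.00 |  |  | 198360.00 | 111720.00
X̄ = 198360.00 / 4560.00 = 43.50 cm
Ȳ = 111720.00 / 4560.00 = 24.50 cm

X̄ = 43.50 cm, Ȳ = 24.50 cm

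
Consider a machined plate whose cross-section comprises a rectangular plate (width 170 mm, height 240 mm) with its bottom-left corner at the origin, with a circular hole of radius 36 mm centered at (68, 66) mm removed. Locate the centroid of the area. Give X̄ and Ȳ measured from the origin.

X̄ = 86.88 mm, Ȳ = 125.99 mm

plate: A = 170 × 240 = 40800.00, centroid at (85.00, 120.00).
hole: A = −π·36² = -4071.50, centroid at (68.00, 66.00).
ΣA = 36728.50 mm²
ΣAX̄ = (40800.00)(85.00) + (-4071.50)(68.00) = 3191137.72 mm³
ΣAȲ = (40800.00)(120.00) + (-4071.50)(66.00) = 4627280.73 mm³
X̄ = 3191137.72 / 36728.50 = 86.88 mm
Ȳ = 4627280.73 / 36728.50 = 125.99 mm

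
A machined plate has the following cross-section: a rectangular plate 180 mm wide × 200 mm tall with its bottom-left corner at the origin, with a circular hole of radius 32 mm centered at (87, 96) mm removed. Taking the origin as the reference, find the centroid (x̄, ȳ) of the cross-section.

plate: A = 180 × 200 = 36000.00, centroid at (90.00, 100.00).
hole: A = −π·32² = -3216.99, centroid at (87.00, 96.00).
ΣA = 32783.01 mm²
ΣAx̄ = (36000.00)(90.00) + (-3216.99)(87.00) = 2960121.79 mm³
ΣAȳ = (36000.00)(100.00) + (-3216.99)(96.00) = 3291168.88 mm³
x̄ = 2960121.79 / 32783.01 = 90.29 mm
ȳ = 3291168.88 / 32783.01 = 100.39 mm

x̄ = 90.29 mm, ȳ = 100.39 mm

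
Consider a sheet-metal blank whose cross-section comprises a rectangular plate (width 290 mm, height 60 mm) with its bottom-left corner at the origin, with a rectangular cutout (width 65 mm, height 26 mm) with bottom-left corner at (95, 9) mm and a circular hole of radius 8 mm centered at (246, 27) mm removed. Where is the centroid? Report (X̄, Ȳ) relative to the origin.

plate: A = 290 × 60 = 17400.00, centroid at (145.00, 30.00).
hole 1: A = −(65 × 26) = -1690.00, centroid at (127.50, 22.00).
hole 2: A = −π·8² = -201.06, centroid at (246.00, 27.00).
ΣA = 15508.94 mm², ΣAX̄ = 2258063.77 mm³, ΣAȲ = 479391.33 mm³.
X̄ = 2258063.77/15508.94 = 145.60 mm; Ȳ = 479391.33/15508.94 = 30.91 mm.

X̄ = 145.60 mm, Ȳ = 30.91 mm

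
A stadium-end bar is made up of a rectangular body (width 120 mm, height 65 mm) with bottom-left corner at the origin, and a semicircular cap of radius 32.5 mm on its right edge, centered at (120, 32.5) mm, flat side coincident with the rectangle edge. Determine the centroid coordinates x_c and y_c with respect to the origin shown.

Part | A | x̄ᵢ | ȳᵢ | A·x̄ᵢ | A·ȳᵢ
rectangular body | 7800.00 | 60.00 | 32.50 | 468000.00 | 253500.00
semicircular end | 1659.15 | 133.79 | 32.50 | 221983.85 | 53922.49
Σ | 9459.15 |  |  | 689983.85 | 307422.49
x_c = 689983.85 / 9459.15 = 72.94 mm
y_c = 307422.49 / 9459.15 = 32.50 mm

x_c = 72.94 mm, y_c = 32.50 mm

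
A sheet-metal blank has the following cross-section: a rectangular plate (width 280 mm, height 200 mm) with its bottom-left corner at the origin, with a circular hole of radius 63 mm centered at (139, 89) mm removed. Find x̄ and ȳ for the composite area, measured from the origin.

x̄ = 140.29 mm, ȳ = 103.15 mm

Part | A | x̄ᵢ | ȳᵢ | A·x̄ᵢ | A·ȳᵢ
plate | 56000.00 | 140.00 | 100.00 | 7840000.00 | 5600000.00
hole | -12468.98 | 139.00 | 89.00 | -1733188.39 | -1109739.33
Σ | 43531.02 |  |  | 6106811.61 | 4490260.67
x̄ = 6106811.61 / 43531.02 = 140.29 mm
ȳ = 4490260.67 / 43531.02 = 103.15 mm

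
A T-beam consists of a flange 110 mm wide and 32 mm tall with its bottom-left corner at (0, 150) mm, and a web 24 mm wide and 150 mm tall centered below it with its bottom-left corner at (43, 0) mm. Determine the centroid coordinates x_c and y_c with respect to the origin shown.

web: A = 24 × 150 = 3600.00, centroid at (55.00, 75.00).
flange: A = 110 × 32 = 3520.00, centroid at (55.00, 166.00).
ΣA = 7120.00 mm², ΣAx_c = 391600.00 mm³, ΣAy_c = 854320.00 mm³.
x_c = 391600.00/7120.00 = 55.00 mm; y_c = 854320.00/7120.00 = 119.99 mm.

x_c = 55.00 mm, y_c = 119.99 mm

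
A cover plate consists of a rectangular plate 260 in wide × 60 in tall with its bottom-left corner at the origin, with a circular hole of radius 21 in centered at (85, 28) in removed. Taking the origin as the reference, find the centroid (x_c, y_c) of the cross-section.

plate: A = 260 × 60 = 15600.00, centroid at (130.00, 30.00).
hole: A = −π·21² = -1385.44, centroid at (85.00, 28.00).
ΣA = 14214.56 in², ΣAx_c = 1910237.40 in³, ΣAy_c = 429207.61 in³.
x_c = 1910237.40/14214.56 = 134.39 in; y_c = 429207.61/14214.56 = 30.19 in.

x_c = 134.39 in, y_c = 30.19 in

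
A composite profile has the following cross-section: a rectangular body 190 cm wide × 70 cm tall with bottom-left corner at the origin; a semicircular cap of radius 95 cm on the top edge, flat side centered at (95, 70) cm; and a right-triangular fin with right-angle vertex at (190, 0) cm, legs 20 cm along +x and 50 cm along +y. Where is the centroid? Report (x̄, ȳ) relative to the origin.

Part | A | x̄ᵢ | ȳᵢ | A·x̄ᵢ | A·ȳᵢ
rectangular body | 13300.00 | 95.00 | 35.00 | 1263500.00 | 465500.00
semicircular top | 14176.44 | 95.00 | 110.32 | 1346761.50 | 1563933.91
triangular fin | 500.00 | 196.67 | 16.67 | 98333.33 | 8333.33
Σ | 27976.44 |  |  | 2708594.83 | 2037767.25
x̄ = 2708594.83 / 27976.44 = 96.82 cm
ȳ = 2037767.25 / 27976.44 = 72.84 cm

x̄ = 96.82 cm, ȳ = 72.84 cm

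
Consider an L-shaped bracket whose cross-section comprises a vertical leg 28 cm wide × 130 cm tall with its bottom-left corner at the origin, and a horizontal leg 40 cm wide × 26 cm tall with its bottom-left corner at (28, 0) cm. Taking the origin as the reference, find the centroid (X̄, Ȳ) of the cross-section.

X̄ = 21.56 cm, Ȳ = 53.44 cm

vertical leg: A = 28 × 130 = 3640.00, centroid at (14.00, 65.00).
horizontal leg: A = 40 × 26 = 1040.00, centroid at (48.00, 13.00).
ΣA = 4680.00 cm²
ΣAX̄ = (3640.00)(14.00) + (1040.00)(48.00) = 100880.00 cm³
ΣAȲ = (3640.00)(65.00) + (1040.00)(13.00) = 250120.00 cm³
X̄ = 100880.00 / 4680.00 = 21.56 cm
Ȳ = 250120.00 / 4680.00 = 53.44 cm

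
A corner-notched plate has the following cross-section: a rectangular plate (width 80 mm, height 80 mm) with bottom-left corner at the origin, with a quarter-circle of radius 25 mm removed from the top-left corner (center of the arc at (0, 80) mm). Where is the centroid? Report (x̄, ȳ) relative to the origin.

plate: A = 80 × 80 = 6400.00, centroid at (40.00, 40.00).
removed quarter-circle: A = −¼π·25² = -490.87, centroid at (10.61, 69.39).
ΣA = 5909.13 mm²
ΣAx̄ = (6400.00)(40.00) + (-490.87)(10.61) = 250791.67 mm³
ΣAȳ = (6400.00)(40.00) + (-490.87)(69.39) = 221938.43 mm³
x̄ = 250791.67 / 5909.13 = 42.44 mm
ȳ = 221938.43 / 5909.13 = 37.56 mm

x̄ = 42.44 mm, ȳ = 37.56 mm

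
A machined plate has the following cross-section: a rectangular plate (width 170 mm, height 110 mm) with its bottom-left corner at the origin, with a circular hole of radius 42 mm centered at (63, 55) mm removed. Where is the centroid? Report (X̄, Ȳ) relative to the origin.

X̄ = 94.27 mm, Ȳ = 55.00 mm

Part | A | x̄ᵢ | ȳᵢ | A·x̄ᵢ | A·ȳᵢ
plate | 18700.00 | 85.00 | 55.00 | 1589500.00 | 1028500.00
hole | -5541.77 | 63.00 | 55.00 | -349131.47 | -304797.32
Σ | 13158.23 |  |  | 1240368.53 | 723702.68
X̄ = 1240368.53 / 13158.23 = 94.27 mm
Ȳ = 723702.68 / 13158.23 = 55.00 mm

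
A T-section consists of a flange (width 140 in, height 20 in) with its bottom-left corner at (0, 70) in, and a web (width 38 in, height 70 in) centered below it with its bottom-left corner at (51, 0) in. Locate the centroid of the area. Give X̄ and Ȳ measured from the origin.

web: A = 38 × 70 = 2660.00, centroid at (70.00, 35.00).
flange: A = 140 × 20 = 2800.00, centroid at (70.00, 80.00).
ΣA = 5460.00 in², ΣAX̄ = 382200.00 in³, ΣAȲ = 317100.00 in³.
X̄ = 382200.00/5460.00 = 70.00 in; Ȳ = 317100.00/5460.00 = 58.08 in.

X̄ = 70.00 in, Ȳ = 58.08 in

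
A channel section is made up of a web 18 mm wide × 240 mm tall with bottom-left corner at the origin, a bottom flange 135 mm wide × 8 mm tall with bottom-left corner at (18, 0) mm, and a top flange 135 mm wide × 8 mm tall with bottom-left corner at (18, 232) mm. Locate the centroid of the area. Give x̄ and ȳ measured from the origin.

web: A = 18 × 240 = 4320.00, centroid at (9.00, 120.00).
bottom flange: A = 135 × 8 = 1080.00, centroid at (85.50, 4.00).
top flange: A = 135 × 8 = 1080.00, centroid at (85.50, 236.00).
ΣA = 6480.00 mm², ΣAx̄ = 223560.00 mm³, ΣAȳ = 777600.00 mm³.
x̄ = 223560.00/6480.00 = 34.50 mm; ȳ = 777600.00/6480.00 = 120.00 mm.

x̄ = 34.50 mm, ȳ = 120.00 mm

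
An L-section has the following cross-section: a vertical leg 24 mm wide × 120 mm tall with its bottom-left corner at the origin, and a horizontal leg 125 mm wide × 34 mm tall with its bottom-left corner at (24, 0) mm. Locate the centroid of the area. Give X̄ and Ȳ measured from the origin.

vertical leg: A = 24 × 120 = 2880.00, centroid at (12.00, 60.00).
horizontal leg: A = 125 × 34 = 4250.00, centroid at (86.50, 17.00).
ΣA = 7130.00 mm², ΣAX̄ = 402185.00 mm³, ΣAȲ = 245050.00 mm³.
X̄ = 402185.00/7130.00 = 56.41 mm; Ȳ = 245050.00/7130.00 = 34.37 mm.

X̄ = 56.41 mm, Ȳ = 34.37 mm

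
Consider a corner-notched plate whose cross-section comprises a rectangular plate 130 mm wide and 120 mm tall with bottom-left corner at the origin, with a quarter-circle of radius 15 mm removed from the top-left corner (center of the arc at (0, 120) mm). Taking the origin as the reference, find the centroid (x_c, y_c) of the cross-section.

x_c = 65.67 mm, y_c = 59.39 mm

Part | A | x̄ᵢ | ȳᵢ | A·x̄ᵢ | A·ȳᵢ
plate | 15600.00 | 65.00 | 60.00 | 1014000.00 | 936000.00
removed quarter-circle | -176.71 | 6.37 | 113.63 | -1125.00 | -20080.75
Σ | 15423.29 |  |  | 1012875.00 | 915919.25
x_c = 1012875.00 / 15423.29 = 65.67 mm
y_c = 915919.25 / 15423.29 = 59.39 mm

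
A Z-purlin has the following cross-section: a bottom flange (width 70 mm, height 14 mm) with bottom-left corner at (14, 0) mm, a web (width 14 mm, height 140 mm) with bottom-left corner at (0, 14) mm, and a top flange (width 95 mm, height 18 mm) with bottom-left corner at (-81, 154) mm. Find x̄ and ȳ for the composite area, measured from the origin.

bottom flange: A = 70 × 14 = 980.00, centroid at (49.00, 7.00).
web: A = 14 × 140 = 1960.00, centroid at (7.00, 84.00).
top flange: A = 95 × 18 = 1710.00, centroid at (-33.50, 163.00).
ΣA = 4650.00 mm², ΣAx̄ = 4455.00 mm³, ΣAȳ = 450230.00 mm³.
x̄ = 4455.00/4650.00 = 0.96 mm; ȳ = 450230.00/4650.00 = 96.82 mm.

x̄ = 0.96 mm, ȳ = 96.82 mm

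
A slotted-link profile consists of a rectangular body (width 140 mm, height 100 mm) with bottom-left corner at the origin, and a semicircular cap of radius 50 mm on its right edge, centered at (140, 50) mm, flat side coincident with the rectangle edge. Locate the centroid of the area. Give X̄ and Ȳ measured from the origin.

X̄ = 89.98 mm, Ȳ = 50.00 mm

Part | A | x̄ᵢ | ȳᵢ | A·x̄ᵢ | A·ȳᵢ
rectangular body | 14000.00 | 70.00 | 50.00 | 980000.00 | 700000.00
semicircular end | 3926.99 | 161.22 | 50.00 | 633112.05 | 196349.54
Σ | 17926.99 |  |  | 1613112.05 | 896349.54
X̄ = 1613112.05 / 17926.99 = 89.98 mm
Ȳ = 896349.54 / 17926.99 = 50.00 mm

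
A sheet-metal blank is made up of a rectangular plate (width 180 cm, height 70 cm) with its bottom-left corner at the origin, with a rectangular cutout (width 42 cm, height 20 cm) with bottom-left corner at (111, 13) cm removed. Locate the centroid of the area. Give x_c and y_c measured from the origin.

x_c = 87.00 cm, y_c = 35.86 cm

plate: A = 180 × 70 = 12600.00, centroid at (90.00, 35.00).
hole: A = −(42 × 20) = -840.00, centroid at (132.00, 23.00).
ΣA = 11760.00 cm²
ΣAx_c = (12600.00)(90.00) + (-840.00)(132.00) = 1023120.00 cm³
ΣAy_c = (12600.00)(35.00) + (-840.00)(23.00) = 421680.00 cm³
x_c = 1023120.00 / 11760.00 = 87.00 cm
y_c = 421680.00 / 11760.00 = 35.86 cm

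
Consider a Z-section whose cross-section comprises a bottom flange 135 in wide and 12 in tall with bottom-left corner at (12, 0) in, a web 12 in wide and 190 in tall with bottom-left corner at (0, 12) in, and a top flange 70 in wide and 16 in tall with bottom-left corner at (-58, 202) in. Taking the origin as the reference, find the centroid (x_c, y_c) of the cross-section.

Part | A | x̄ᵢ | ȳᵢ | A·x̄ᵢ | A·ȳᵢ
bottom flange | 1620.00 | 79.50 | 6.00 | 128790.00 | 9720.00
web | 2280.00 | 6.00 | 107.00 | 13680.00 | 243960.00
top flange | 1120.00 | -23.00 | 210.00 | -25760.00 | 235200.00
Σ | 5020.00 |  |  | 116710.00 | 488880.00
x_c = 116710.00 / 5020.00 = 23.25 in
y_c = 488880.00 / 5020.00 = 97.39 in

x_c = 23.25 in, y_c = 97.39 in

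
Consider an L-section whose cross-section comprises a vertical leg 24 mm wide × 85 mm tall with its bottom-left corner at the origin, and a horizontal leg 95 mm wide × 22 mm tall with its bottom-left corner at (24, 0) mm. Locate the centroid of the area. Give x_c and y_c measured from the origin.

x_c = 42.11 mm, y_c = 26.56 mm

vertical leg: A = 24 × 85 = 2040.00, centroid at (12.00, 42.50).
horizontal leg: A = 95 × 22 = 2090.00, centroid at (71.50, 11.00).
ΣA = 4130.00 mm²
ΣAx_c = (2040.00)(12.00) + (2090.00)(71.50) = 173915.00 mm³
ΣAy_c = (2040.00)(42.50) + (2090.00)(11.00) = 109690.00 mm³
x_c = 173915.00 / 4130.00 = 42.11 mm
y_c = 109690.00 / 4130.00 = 26.56 mm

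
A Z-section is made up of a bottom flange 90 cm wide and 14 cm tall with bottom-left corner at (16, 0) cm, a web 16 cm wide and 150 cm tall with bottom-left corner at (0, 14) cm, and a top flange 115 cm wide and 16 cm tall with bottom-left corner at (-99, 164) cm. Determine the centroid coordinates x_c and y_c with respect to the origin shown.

x_c = 3.58 cm, y_c = 97.98 cm

bottom flange: A = 90 × 14 = 1260.00, centroid at (61.00, 7.00).
web: A = 16 × 150 = 2400.00, centroid at (8.00, 89.00).
top flange: A = 115 × 16 = 1840.00, centroid at (-41.50, 172.00).
ΣA = 5500.00 cm²
ΣAx_c = (1260.00)(61.00) + (2400.00)(8.00) + (1840.00)(-41.50) = 19700.00 cm³
ΣAy_c = (1260.00)(7.00) + (2400.00)(89.00) + (1840.00)(172.00) = 538900.00 cm³
x_c = 19700.00 / 5500.00 = 3.58 cm
y_c = 538900.00 / 5500.00 = 97.98 cm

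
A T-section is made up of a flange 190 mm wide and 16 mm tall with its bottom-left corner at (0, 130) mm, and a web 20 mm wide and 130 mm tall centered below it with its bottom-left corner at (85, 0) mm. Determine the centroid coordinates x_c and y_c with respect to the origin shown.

x_c = 95.00 mm, y_c = 104.35 mm

web: A = 20 × 130 = 2600.00, centroid at (95.00, 65.00).
flange: A = 190 × 16 = 3040.00, centroid at (95.00, 138.00).
ΣA = 5640.00 mm², ΣAx_c = 535800.00 mm³, ΣAy_c = 588520.00 mm³.
x_c = 535800.00/5640.00 = 95.00 mm; y_c = 588520.00/5640.00 = 104.35 mm.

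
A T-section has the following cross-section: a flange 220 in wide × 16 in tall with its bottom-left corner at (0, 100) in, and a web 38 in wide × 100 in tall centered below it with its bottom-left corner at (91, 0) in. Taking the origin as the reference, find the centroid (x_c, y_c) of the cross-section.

x_c = 110.00 in, y_c = 77.89 in

web: A = 38 × 100 = 3800.00, centroid at (110.00, 50.00).
flange: A = 220 × 16 = 3520.00, centroid at (110.00, 108.00).
ΣA = 7320.00 in²
ΣAx_c = (3800.00)(110.00) + (3520.00)(110.00) = 805200.00 in³
ΣAy_c = (3800.00)(50.00) + (3520.00)(108.00) = 570160.00 in³
x_c = 805200.00 / 7320.00 = 110.00 in
y_c = 570160.00 / 7320.00 = 77.89 in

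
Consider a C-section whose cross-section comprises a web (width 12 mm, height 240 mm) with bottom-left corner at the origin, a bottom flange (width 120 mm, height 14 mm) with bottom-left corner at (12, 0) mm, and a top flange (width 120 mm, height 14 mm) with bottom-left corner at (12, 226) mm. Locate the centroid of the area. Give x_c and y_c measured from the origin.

web: A = 12 × 240 = 2880.00, centroid at (6.00, 120.00).
bottom flange: A = 120 × 14 = 1680.00, centroid at (72.00, 7.00).
top flange: A = 120 × 14 = 1680.00, centroid at (72.00, 233.00).
ΣA = 6240.00 mm², ΣAx_c = 259200.00 mm³, ΣAy_c = 748800.00 mm³.
x_c = 259200.00/6240.00 = 41.54 mm; y_c = 748800.00/6240.00 = 120.00 mm.

x_c = 41.54 mm, y_c = 120.00 mm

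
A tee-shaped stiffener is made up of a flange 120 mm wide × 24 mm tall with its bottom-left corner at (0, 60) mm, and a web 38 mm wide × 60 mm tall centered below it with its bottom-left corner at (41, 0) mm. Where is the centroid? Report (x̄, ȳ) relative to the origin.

web: A = 38 × 60 = 2280.00, centroid at (60.00, 30.00).
flange: A = 120 × 24 = 2880.00, centroid at (60.00, 72.00).
ΣA = 5160.00 mm², ΣAx̄ = 309600.00 mm³, ΣAȳ = 275760.00 mm³.
x̄ = 309600.00/5160.00 = 60.00 mm; ȳ = 275760.00/5160.00 = 53.44 mm.

x̄ = 60.00 mm, ȳ = 53.44 mm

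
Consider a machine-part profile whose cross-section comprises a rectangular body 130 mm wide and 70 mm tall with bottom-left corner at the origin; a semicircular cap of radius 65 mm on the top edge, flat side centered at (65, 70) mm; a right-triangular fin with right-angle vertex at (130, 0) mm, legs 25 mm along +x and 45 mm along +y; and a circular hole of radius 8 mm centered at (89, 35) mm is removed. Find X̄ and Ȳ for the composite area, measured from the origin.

X̄ = 67.26 mm, Ȳ = 60.10 mm

rectangular body: A = 130 × 70 = 9100.00, centroid at (65.00, 35.00).
semicircular top: A = ½π·65² = 6636.61, centroid at (65.00, 97.59).
triangular fin: A = ½·25·45 = 562.50, centroid at (138.33, 15.00).
hole: A = −π·8² = -201.06, centroid at (89.00, 35.00).
ΣA = 16098.05 mm², ΣAX̄ = 1082797.93 mm³, ΣAȲ = 967546.68 mm³.
X̄ = 1082797.93/16098.05 = 67.26 mm; Ȳ = 967546.68/16098.05 = 60.10 mm.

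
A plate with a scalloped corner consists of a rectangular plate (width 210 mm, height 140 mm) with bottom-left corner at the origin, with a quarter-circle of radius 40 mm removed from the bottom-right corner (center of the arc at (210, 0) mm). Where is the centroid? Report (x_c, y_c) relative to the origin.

Part | A | x̄ᵢ | ȳᵢ | A·x̄ᵢ | A·ȳᵢ
plate | 29400.00 | 105.00 | 70.00 | 3087000.00 | 2058000.00
removed quarter-circle | -1256.64 | 193.02 | 16.98 | -242560.45 | -21333.33
Σ | 28143.36 |  |  | 2844439.55 | 2036666.67
x_c = 2844439.55 / 28143.36 = 101.07 mm
y_c = 2036666.67 / 28143.36 = 72.37 mm

x_c = 101.07 mm, y_c = 72.37 mm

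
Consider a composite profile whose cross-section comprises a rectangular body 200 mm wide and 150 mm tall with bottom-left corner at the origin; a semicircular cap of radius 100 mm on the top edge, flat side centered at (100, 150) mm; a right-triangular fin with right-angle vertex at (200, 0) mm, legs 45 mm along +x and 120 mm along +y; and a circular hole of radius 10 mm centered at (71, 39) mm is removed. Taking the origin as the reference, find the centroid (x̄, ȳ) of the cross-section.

x̄ = 106.65 mm, ȳ = 111.63 mm

rectangular body: A = 200 × 150 = 30000.00, centroid at (100.00, 75.00).
semicircular top: A = ½π·100² = 15707.96, centroid at (100.00, 192.44).
triangular fin: A = ½·45·120 = 2700.00, centroid at (215.00, 40.00).
hole: A = −π·10² = -314.16, centroid at (71.00, 39.00).
ΣA = 48093.80 mm²
ΣAx̄ = (30000.00)(100.00) + (15707.96)(100.00) + (2700.00)(215.00) + (-314.16)(71.00) = 5128991.02 mm³
ΣAȳ = (30000.00)(75.00) + (15707.96)(192.44) + (2700.00)(40.00) + (-314.16)(39.00) = 5368608.95 mm³
x̄ = 5128991.02 / 48093.80 = 106.65 mm
ȳ = 5368608.95 / 48093.80 = 111.63 mm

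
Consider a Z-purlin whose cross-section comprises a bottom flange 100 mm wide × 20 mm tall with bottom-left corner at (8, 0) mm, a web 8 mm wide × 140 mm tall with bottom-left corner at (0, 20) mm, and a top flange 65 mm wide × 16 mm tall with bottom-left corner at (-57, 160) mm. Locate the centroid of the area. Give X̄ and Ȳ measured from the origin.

X̄ = 22.84 mm, Ȳ = 71.04 mm

bottom flange: A = 100 × 20 = 2000.00, centroid at (58.00, 10.00).
web: A = 8 × 140 = 1120.00, centroid at (4.00, 90.00).
top flange: A = 65 × 16 = 1040.00, centroid at (-24.50, 168.00).
ΣA = 4160.00 mm²
ΣAX̄ = (2000.00)(58.00) + (1120.00)(4.00) + (1040.00)(-24.50) = 95000.00 mm³
ΣAȲ = (2000.00)(10.00) + (1120.00)(90.00) + (1040.00)(168.00) = 295520.00 mm³
X̄ = 95000.00 / 4160.00 = 22.84 mm
Ȳ = 295520.00 / 4160.00 = 71.04 mm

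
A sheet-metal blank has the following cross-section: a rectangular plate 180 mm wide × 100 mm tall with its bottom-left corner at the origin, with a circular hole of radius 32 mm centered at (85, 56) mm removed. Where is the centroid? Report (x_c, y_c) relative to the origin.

Part | A | x̄ᵢ | ȳᵢ | A·x̄ᵢ | A·ȳᵢ
plate | 18000.00 | 90.00 | 50.00 | 1620000.00 | 900000.00
hole | -3216.99 | 85.00 | 56.00 | -273444.22 | -180151.49
Σ | 14783.01 |  |  | 1346555.78 | 719848.51
x_c = 1346555.78 / 14783.01 = 91.09 mm
y_c = 719848.51 / 14783.01 = 48.69 mm

x_c = 91.09 mm, y_c = 48.69 mm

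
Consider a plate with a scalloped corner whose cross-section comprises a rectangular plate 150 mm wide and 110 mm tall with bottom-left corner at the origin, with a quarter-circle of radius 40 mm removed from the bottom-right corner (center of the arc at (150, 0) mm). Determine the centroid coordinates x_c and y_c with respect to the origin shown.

plate: A = 150 × 110 = 16500.00, centroid at (75.00, 55.00).
removed quarter-circle: A = −¼π·40² = -1256.64, centroid at (133.02, 16.98).
ΣA = 15243.36 mm², ΣAx_c = 1070337.77 mm³, ΣAy_c = 886166.67 mm³.
x_c = 1070337.77/15243.36 = 70.22 mm; y_c = 886166.67/15243.36 = 58.13 mm.

x_c = 70.22 mm, y_c = 58.13 mm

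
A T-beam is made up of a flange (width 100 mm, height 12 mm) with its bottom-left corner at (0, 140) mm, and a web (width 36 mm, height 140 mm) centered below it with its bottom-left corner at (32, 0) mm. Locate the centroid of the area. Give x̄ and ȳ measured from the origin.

x̄ = 50.00 mm, ȳ = 84.62 mm

web: A = 36 × 140 = 5040.00, centroid at (50.00, 70.00).
flange: A = 100 × 12 = 1200.00, centroid at (50.00, 146.00).
ΣA = 6240.00 mm², ΣAx̄ = 312000.00 mm³, ΣAȳ = 528000.00 mm³.
x̄ = 312000.00/6240.00 = 50.00 mm; ȳ = 528000.00/6240.00 = 84.62 mm.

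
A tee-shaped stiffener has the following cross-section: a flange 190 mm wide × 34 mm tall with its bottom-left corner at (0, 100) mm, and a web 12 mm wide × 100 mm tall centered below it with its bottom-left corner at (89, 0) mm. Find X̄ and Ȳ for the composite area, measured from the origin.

web: A = 12 × 100 = 1200.00, centroid at (95.00, 50.00).
flange: A = 190 × 34 = 6460.00, centroid at (95.00, 117.00).
ΣA = 7660.00 mm²
ΣAX̄ = (1200.00)(95.00) + (6460.00)(95.00) = 727700.00 mm³
ΣAȲ = (1200.00)(50.00) + (6460.00)(117.00) = 815820.00 mm³
X̄ = 727700.00 / 7660.00 = 95.00 mm
Ȳ = 815820.00 / 7660.00 = 106.50 mm

X̄ = 95.00 mm, Ȳ = 106.50 mm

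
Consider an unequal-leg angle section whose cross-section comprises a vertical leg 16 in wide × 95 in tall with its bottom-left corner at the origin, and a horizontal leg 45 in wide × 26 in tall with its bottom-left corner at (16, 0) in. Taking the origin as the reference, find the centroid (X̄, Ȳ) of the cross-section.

X̄ = 21.27 in, Ȳ = 32.49 in

Part | A | x̄ᵢ | ȳᵢ | A·x̄ᵢ | A·ȳᵢ
vertical leg | 1520.00 | 8.00 | 47.50 | 12160.00 | 72200.00
horizontal leg | 1170.00 | 38.50 | 13.00 | 45045.00 | 15210.00
Σ | 2690.00 |  |  | 57205.00 | 87410.00
X̄ = 57205.00 / 2690.00 = 21.27 in
Ȳ = 87410.00 / 2690.00 = 32.49 in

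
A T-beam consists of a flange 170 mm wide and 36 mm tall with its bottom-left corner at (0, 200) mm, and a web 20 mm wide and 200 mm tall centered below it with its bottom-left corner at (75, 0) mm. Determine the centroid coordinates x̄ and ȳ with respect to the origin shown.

web: A = 20 × 200 = 4000.00, centroid at (85.00, 100.00).
flange: A = 170 × 36 = 6120.00, centroid at (85.00, 218.00).
ΣA = 10120.00 mm², ΣAx̄ = 860200.00 mm³, ΣAȳ = 1734160.00 mm³.
x̄ = 860200.00/10120.00 = 85.00 mm; ȳ = 1734160.00/10120.00 = 171.36 mm.

x̄ = 85.00 mm, ȳ = 171.36 mm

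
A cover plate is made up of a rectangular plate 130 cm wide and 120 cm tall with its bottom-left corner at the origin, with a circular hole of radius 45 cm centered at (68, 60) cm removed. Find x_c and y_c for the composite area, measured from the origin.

Part | A | x̄ᵢ | ȳᵢ | A·x̄ᵢ | A·ȳᵢ
plate | 15600.00 | 65.00 | 60.00 | 1014000.00 | 936000.00
hole | -6361.73 | 68.00 | 60.00 | -432597.31 | -381703.51
Σ | 9238.27 |  |  | 581402.69 | 554296.49
x_c = 581402.69 / 9238.27 = 62.93 cm
y_c = 554296.49 / 9238.27 = 60.00 cm

x_c = 62.93 cm, y_c = 60.00 cm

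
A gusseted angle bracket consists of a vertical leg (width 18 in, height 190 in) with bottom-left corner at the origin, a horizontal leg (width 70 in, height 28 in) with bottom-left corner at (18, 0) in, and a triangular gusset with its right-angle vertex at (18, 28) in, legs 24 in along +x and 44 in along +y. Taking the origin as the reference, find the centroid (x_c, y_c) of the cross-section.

x_c = 25.12 in, y_c = 63.45 in

vertical leg: A = 18 × 190 = 3420.00, centroid at (9.00, 95.00).
horizontal leg: A = 70 × 28 = 1960.00, centroid at (53.00, 14.00).
gusset: A = ½·24·44 = 528.00, centroid at (26.00, 42.67).
ΣA = 5908.00 in²
ΣAx_c = (3420.00)(9.00) + (1960.00)(53.00) + (528.00)(26.00) = 148388.00 in³
ΣAy_c = (3420.00)(95.00) + (1960.00)(14.00) + (528.00)(42.67) = 374868.00 in³
x_c = 148388.00 / 5908.00 = 25.12 in
y_c = 374868.00 / 5908.00 = 63.45 in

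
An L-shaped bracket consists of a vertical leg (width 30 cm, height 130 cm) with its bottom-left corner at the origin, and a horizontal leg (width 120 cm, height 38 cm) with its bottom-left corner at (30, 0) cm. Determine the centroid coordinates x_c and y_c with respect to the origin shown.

Part | A | x̄ᵢ | ȳᵢ | A·x̄ᵢ | A·ȳᵢ
vertical leg | 3900.00 | 15.00 | 65.00 | 58500.00 | 253500.00
horizontal leg | 4560.00 | 90.00 | 19.00 | 410400.00 | 86640.00
Σ | 8460.00 |  |  | 468900.00 | 340140.00
x_c = 468900.00 / 8460.00 = 55.43 cm
y_c = 340140.00 / 8460.00 = 40.21 cm

x_c = 55.43 cm, y_c = 40.21 cm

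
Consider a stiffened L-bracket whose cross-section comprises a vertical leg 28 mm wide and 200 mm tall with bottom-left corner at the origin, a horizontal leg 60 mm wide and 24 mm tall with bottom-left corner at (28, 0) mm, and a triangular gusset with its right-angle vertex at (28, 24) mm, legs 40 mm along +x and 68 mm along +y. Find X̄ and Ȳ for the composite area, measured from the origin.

vertical leg: A = 28 × 200 = 5600.00, centroid at (14.00, 100.00).
horizontal leg: A = 60 × 24 = 1440.00, centroid at (58.00, 12.00).
gusset: A = ½·40·68 = 1360.00, centroid at (41.33, 46.67).
ΣA = 8400.00 mm², ΣAX̄ = 218133.33 mm³, ΣAȲ = 640746.67 mm³.
X̄ = 218133.33/8400.00 = 25.97 mm; Ȳ = 640746.67/8400.00 = 76.28 mm.

X̄ = 25.97 mm, Ȳ = 76.28 mm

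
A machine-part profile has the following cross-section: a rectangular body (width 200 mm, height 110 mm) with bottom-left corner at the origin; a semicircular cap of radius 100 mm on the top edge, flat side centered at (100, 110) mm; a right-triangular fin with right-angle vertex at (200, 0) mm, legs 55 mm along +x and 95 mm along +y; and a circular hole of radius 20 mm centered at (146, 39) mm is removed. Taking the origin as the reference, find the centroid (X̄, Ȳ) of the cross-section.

rectangular body: A = 200 × 110 = 22000.00, centroid at (100.00, 55.00).
semicircular top: A = ½π·100² = 15707.96, centroid at (100.00, 152.44).
triangular fin: A = ½·55·95 = 2612.50, centroid at (218.33, 31.67).
hole: A = −π·20² = -1256.64, centroid at (146.00, 39.00).
ΣA = 39063.83 mm²
ΣAX̄ = (22000.00)(100.00) + (15707.96)(100.00) + (2612.50)(218.33) + (-1256.64)(146.00) = 4157723.15 mm³
ΣAȲ = (22000.00)(55.00) + (15707.96)(152.44) + (2612.50)(31.67) + (-1256.64)(39.00) = 3638262.95 mm³
X̄ = 4157723.15 / 39063.83 = 106.43 mm
Ȳ = 3638262.95 / 39063.83 = 93.14 mm

X̄ = 106.43 mm, Ȳ = 93.14 mm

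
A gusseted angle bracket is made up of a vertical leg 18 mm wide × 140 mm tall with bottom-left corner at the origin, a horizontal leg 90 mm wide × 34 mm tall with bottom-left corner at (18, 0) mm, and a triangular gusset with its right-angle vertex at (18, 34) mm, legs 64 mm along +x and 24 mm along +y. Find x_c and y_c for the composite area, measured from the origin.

Part | A | x̄ᵢ | ȳᵢ | A·x̄ᵢ | A·ȳᵢ
vertical leg | 2520.00 | 9.00 | 70.00 | 22680.00 | 176400.00
horizontal leg | 3060.00 | 63.00 | 17.00 | 192780.00 | 52020.00
gusset | 768.00 | 39.33 | 42.00 | 30208.00 | 32256.00
Σ | 6348.00 |  |  | 245668.00 | 260676.00
x_c = 245668.00 / 6348.00 = 38.70 mm
y_c = 260676.00 / 6348.00 = 41.06 mm

x_c = 38.70 mm, y_c = 41.06 mm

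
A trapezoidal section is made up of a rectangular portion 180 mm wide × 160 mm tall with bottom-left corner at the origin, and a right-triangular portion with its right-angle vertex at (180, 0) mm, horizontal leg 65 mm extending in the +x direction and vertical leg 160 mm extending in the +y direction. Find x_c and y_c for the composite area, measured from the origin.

Part | A | x̄ᵢ | ȳᵢ | A·x̄ᵢ | A·ȳᵢ
rectangular portion | 28800.00 | 90.00 | 80.00 | 2592000.00 | 2304000.00
triangular portion | 5200.00 | 201.67 | 53.33 | 1048666.67 | 277333.33
Σ | 34000.00 |  |  | 3640666.67 | 2581333.33
x_c = 3640666.67 / 34000.00 = 107.08 mm
y_c = 2581333.33 / 34000.00 = 75.92 mm

x_c = 107.08 mm, y_c = 75.92 mm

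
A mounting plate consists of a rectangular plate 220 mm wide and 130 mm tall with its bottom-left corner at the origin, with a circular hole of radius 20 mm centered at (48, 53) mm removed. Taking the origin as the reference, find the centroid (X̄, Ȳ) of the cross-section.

plate: A = 220 × 130 = 28600.00, centroid at (110.00, 65.00).
hole: A = −π·20² = -1256.64, centroid at (48.00, 53.00).
ΣA = 27343.36 mm², ΣAX̄ = 3085681.42 mm³, ΣAȲ = 1792398.24 mm³.
X̄ = 3085681.42/27343.36 = 112.85 mm; Ȳ = 1792398.24/27343.36 = 65.55 mm.

X̄ = 112.85 mm, Ȳ = 65.55 mm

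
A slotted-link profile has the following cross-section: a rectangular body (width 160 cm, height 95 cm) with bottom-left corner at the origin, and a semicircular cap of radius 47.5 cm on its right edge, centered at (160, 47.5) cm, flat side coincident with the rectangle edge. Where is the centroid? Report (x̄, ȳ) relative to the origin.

x̄ = 98.94 cm, ȳ = 47.50 cm

rectangular body: A = 160 × 95 = 15200.00, centroid at (80.00, 47.50).
semicircular end: A = ½π·47.5² = 3544.11, centroid at (180.16, 47.50).
ΣA = 18744.11 cm²
ΣAx̄ = (15200.00)(80.00) + (3544.11)(180.16) = 1854505.39 cm³
ΣAȳ = (15200.00)(47.50) + (3544.11)(47.50) = 890345.19 cm³
x̄ = 1854505.39 / 18744.11 = 98.94 cm
ȳ = 890345.19 / 18744.11 = 47.50 cm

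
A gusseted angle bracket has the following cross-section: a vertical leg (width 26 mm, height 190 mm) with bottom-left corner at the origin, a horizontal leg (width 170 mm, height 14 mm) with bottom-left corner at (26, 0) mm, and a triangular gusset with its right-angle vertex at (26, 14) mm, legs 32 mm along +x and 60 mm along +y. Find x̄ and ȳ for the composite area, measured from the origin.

x̄ = 43.91 mm, ȳ = 62.63 mm

vertical leg: A = 26 × 190 = 4940.00, centroid at (13.00, 95.00).
horizontal leg: A = 170 × 14 = 2380.00, centroid at (111.00, 7.00).
gusset: A = ½·32·60 = 960.00, centroid at (36.67, 34.00).
ΣA = 8280.00 mm², ΣAx̄ = 363600.00 mm³, ΣAȳ = 518600.00 mm³.
x̄ = 363600.00/8280.00 = 43.91 mm; ȳ = 518600.00/8280.00 = 62.63 mm.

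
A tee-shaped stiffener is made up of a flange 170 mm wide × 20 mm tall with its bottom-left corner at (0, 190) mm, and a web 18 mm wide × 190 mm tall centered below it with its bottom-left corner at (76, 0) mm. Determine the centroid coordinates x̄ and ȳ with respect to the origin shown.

web: A = 18 × 190 = 3420.00, centroid at (85.00, 95.00).
flange: A = 170 × 20 = 3400.00, centroid at (85.00, 200.00).
ΣA = 6820.00 mm²
ΣAx̄ = (3420.00)(85.00) + (3400.00)(85.00) = 579700.00 mm³
ΣAȳ = (3420.00)(95.00) + (3400.00)(200.00) = 1004900.00 mm³
x̄ = 579700.00 / 6820.00 = 85.00 mm
ȳ = 1004900.00 / 6820.00 = 147.35 mm

x̄ = 85.00 mm, ȳ = 147.35 mm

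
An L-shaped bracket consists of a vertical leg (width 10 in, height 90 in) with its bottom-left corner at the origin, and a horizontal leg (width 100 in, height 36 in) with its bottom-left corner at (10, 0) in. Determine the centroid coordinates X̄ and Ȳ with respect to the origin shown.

X̄ = 49.00 in, Ȳ = 23.40 in

Part | A | x̄ᵢ | ȳᵢ | A·x̄ᵢ | A·ȳᵢ
vertical leg | 900.00 | 5.00 | 45.00 | 4500.00 | 40500.00
horizontal leg | 3600.00 | 60.00 | 18.00 | 216000.00 | 64800.00
Σ | 4500.00 |  |  | 220500.00 | 105300.00
X̄ = 220500.00 / 4500.00 = 49.00 in
Ȳ = 105300.00 / 4500.00 = 23.40 in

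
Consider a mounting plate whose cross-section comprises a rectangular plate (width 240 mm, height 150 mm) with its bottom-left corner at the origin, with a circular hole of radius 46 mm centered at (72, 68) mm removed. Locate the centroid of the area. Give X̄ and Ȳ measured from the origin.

X̄ = 130.87 mm, Ȳ = 76.59 mm

plate: A = 240 × 150 = 36000.00, centroid at (120.00, 75.00).
hole: A = −π·46² = -6647.61, centroid at (72.00, 68.00).
ΣA = 29352.39 mm², ΣAX̄ = 3841372.08 mm³, ΣAȲ = 2247962.52 mm³.
X̄ = 3841372.08/29352.39 = 130.87 mm; Ȳ = 2247962.52/29352.39 = 76.59 mm.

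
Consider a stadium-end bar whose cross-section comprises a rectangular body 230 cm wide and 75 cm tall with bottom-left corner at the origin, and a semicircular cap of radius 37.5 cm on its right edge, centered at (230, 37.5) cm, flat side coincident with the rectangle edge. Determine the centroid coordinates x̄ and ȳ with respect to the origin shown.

rectangular body: A = 230 × 75 = 17250.00, centroid at (115.00, 37.50).
semicircular end: A = ½π·37.5² = 2208.93, centroid at (245.92, 37.50).
ΣA = 19458.93 cm²
ΣAx̄ = (17250.00)(115.00) + (2208.93)(245.92) = 2526960.69 cm³
ΣAȳ = (17250.00)(37.50) + (2208.93)(37.50) = 729709.96 cm³
x̄ = 2526960.69 / 19458.93 = 129.86 cm
ȳ = 729709.96 / 19458.93 = 37.50 cm

x̄ = 129.86 cm, ȳ = 37.50 cm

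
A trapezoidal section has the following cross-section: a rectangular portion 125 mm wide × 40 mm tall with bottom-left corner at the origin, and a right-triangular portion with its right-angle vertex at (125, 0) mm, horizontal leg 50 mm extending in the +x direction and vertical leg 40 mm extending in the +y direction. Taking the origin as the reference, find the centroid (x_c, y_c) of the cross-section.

Part | A | x̄ᵢ | ȳᵢ | A·x̄ᵢ | A·ȳᵢ
rectangular portion | 5000.00 | 62.50 | 20.00 | 312500.00 | 100000.00
triangular portion | 1000.00 | 141.67 | 13.33 | 141666.67 | 13333.33
Σ | 6000.00 |  |  | 454166.67 | 113333.33
x_c = 454166.67 / 6000.00 = 75.69 mm
y_c = 113333.33 / 6000.00 = 18.89 mm

x_c = 75.69 mm, y_c = 18.89 mm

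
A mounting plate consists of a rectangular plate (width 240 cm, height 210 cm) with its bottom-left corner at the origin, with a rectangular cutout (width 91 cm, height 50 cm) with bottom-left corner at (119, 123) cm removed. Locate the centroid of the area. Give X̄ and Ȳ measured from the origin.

X̄ = 115.58 cm, Ȳ = 100.73 cm

Part | A | x̄ᵢ | ȳᵢ | A·x̄ᵢ | A·ȳᵢ
plate | 50400.00 | 120.00 | 105.00 | 6048000.00 | 5292000.00
hole | -4550.00 | 164.50 | 148.00 | -748475.00 | -673400.00
Σ | 45850.00 |  |  | 5299525.00 | 4618600.00
X̄ = 5299525.00 / 45850.00 = 115.58 cm
Ȳ = 4618600.00 / 45850.00 = 100.73 cm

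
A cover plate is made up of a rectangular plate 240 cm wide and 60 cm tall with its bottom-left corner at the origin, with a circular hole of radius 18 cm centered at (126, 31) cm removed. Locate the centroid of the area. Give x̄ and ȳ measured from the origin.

plate: A = 240 × 60 = 14400.00, centroid at (120.00, 30.00).
hole: A = −π·18² = -1017.88, centroid at (126.00, 31.00).
ΣA = 13382.12 cm²
ΣAx̄ = (14400.00)(120.00) + (-1017.88)(126.00) = 1599747.62 cm³
ΣAȳ = (14400.00)(30.00) + (-1017.88)(31.00) = 400445.84 cm³
x̄ = 1599747.62 / 13382.12 = 119.54 cm
ȳ = 400445.84 / 13382.12 = 29.92 cm

x̄ = 119.54 cm, ȳ = 29.92 cm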